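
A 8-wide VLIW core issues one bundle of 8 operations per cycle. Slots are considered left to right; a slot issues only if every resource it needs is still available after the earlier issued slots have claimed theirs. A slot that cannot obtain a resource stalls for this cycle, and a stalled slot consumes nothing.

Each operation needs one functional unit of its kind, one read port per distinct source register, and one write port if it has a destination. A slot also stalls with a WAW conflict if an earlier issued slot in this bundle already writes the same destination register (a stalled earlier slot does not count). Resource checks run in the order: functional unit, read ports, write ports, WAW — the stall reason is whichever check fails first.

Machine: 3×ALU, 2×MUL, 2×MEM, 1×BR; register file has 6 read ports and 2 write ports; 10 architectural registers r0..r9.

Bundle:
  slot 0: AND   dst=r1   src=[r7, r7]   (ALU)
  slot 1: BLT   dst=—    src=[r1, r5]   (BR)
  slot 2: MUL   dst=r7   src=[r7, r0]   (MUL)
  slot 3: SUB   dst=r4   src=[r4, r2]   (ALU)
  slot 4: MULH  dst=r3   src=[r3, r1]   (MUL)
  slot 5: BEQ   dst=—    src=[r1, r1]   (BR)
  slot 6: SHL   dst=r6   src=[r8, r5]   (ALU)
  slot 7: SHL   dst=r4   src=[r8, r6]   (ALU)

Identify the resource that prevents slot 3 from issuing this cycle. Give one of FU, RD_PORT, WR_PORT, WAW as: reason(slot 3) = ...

reason(slot 3) = RD_PORT

[0] ALU needs rd=1 wr=1: ok; after: ALU=2 MUL=2 MEM=2 BR=1, R=5, W=1
[1] BR needs rd=2 wr=0: ok; after: ALU=2 MUL=2 MEM=2 BR=0, R=3, W=1
[2] MUL needs rd=2 wr=1: ok; after: ALU=2 MUL=1 MEM=2 BR=0, R=1, W=0
[3] ALU needs rd=2 wr=1: RD_PORT; after: ALU=2 MUL=1 MEM=2 BR=0, R=1, W=0
[4] MUL needs rd=2 wr=1: RD_PORT; after: ALU=2 MUL=1 MEM=2 BR=0, R=1, W=0
[5] BR needs rd=1 wr=0: FU; after: ALU=2 MUL=1 MEM=2 BR=0, R=1, W=0
[6] ALU needs rd=2 wr=1: RD_PORT; after: ALU=2 MUL=1 MEM=2 BR=0, R=1, W=0
[7] ALU needs rd=2 wr=1: RD_PORT; after: ALU=2 MUL=1 MEM=2 BR=0, R=1, W=0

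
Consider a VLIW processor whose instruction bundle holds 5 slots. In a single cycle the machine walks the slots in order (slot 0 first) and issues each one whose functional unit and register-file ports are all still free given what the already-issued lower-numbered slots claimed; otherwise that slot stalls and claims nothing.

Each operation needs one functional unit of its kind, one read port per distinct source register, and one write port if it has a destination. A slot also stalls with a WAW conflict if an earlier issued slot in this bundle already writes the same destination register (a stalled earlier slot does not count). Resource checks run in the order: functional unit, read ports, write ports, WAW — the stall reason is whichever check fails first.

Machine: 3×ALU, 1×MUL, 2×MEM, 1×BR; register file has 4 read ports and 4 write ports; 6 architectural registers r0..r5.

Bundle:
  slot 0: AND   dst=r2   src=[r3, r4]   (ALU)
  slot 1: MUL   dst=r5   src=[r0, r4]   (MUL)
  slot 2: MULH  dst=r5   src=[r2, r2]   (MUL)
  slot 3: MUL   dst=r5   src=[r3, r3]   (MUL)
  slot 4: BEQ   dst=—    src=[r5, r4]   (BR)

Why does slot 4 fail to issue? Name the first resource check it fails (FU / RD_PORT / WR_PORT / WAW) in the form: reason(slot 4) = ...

reason(slot 4) = RD_PORT

[0] ALU needs rd=2 wr=1: ok; after: ALU=2 MUL=1 MEM=2 BR=1, R=2, W=3
[1] MUL needs rd=2 wr=1: ok; after: ALU=2 MUL=0 MEM=2 BR=1, R=0, W=2
[2] MUL needs rd=1 wr=1: FU; after: ALU=2 MUL=0 MEM=2 BR=1, R=0, W=2
[3] MUL needs rd=1 wr=1: FU; after: ALU=2 MUL=0 MEM=2 BR=1, R=0, W=2
[4] BR needs rd=2 wr=0: RD_PORT; after: ALU=2 MUL=0 MEM=2 BR=1, R=0, W=2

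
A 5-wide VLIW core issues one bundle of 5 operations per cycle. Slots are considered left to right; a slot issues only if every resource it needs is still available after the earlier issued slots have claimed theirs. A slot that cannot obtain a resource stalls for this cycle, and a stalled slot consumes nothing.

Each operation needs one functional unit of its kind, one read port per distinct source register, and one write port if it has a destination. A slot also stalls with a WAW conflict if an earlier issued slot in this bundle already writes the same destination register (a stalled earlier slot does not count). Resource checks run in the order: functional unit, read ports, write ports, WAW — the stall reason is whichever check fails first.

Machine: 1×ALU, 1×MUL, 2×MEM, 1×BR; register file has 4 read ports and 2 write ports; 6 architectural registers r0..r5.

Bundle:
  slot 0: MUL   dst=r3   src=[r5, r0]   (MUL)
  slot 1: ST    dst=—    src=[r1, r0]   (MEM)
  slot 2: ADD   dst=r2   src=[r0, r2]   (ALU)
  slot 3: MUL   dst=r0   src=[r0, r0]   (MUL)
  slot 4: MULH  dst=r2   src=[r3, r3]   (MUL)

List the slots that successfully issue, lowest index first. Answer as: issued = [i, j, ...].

slot 0 (MUL): ISSUE — free A1,Mu0,Ld2,B1 rp2 wp1
slot 1 (MEM): ISSUE — free A1,Mu0,Ld1,B1 rp0 wp1
slot 2 (ALU): stall RD_PORT — free A1,Mu0,Ld1,B1 rp0 wp1
slot 3 (MUL): stall FU — free A1,Mu0,Ld1,B1 rp0 wp1
slot 4 (MUL): stall FU — free A1,Mu0,Ld1,B1 rp0 wp1

issued = [0, 1]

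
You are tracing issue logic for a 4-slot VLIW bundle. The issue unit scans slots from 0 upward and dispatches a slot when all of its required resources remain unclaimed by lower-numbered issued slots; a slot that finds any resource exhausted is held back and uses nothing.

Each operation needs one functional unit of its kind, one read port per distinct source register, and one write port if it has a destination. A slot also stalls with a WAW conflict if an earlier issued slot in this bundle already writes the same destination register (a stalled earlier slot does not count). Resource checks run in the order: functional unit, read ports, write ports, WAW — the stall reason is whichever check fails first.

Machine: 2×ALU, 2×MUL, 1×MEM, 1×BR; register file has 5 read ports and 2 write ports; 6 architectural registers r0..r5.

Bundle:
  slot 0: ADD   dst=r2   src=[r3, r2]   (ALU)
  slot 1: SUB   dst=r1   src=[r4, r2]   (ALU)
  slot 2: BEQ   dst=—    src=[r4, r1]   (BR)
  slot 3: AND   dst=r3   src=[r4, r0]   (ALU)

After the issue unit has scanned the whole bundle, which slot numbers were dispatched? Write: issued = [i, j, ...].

[0] ALU needs rd=2 wr=1: ok; after: ALU=1 MUL=2 MEM=1 BR=1, R=3, W=1
[1] ALU needs rd=2 wr=1: ok; after: ALU=0 MUL=2 MEM=1 BR=1, R=1, W=0
[2] BR needs rd=2 wr=0: RD_PORT; after: ALU=0 MUL=2 MEM=1 BR=1, R=1, W=0
[3] ALU needs rd=2 wr=1: FU; after: ALU=0 MUL=2 MEM=1 BR=1, R=1, W=0

issued = [0, 1]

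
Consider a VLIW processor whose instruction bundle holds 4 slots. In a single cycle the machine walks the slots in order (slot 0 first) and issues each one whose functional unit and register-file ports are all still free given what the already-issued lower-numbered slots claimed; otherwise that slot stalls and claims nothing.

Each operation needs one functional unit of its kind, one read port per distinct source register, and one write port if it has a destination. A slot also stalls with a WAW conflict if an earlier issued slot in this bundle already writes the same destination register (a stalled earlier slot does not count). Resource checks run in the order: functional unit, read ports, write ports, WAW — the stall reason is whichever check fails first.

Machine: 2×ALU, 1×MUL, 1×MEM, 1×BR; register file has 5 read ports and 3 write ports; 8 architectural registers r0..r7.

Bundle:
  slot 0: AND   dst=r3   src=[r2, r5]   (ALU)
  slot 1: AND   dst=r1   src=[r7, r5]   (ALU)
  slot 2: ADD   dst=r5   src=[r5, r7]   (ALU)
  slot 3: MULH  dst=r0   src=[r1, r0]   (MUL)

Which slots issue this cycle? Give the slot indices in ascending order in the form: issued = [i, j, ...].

slot 0 (ALU): ISSUE — free A1,Mu1,Ld1,B1 rp3 wp2
slot 1 (ALU): ISSUE — free A0,Mu1,Ld1,B1 rp1 wp1
slot 2 (ALU): stall FU — free A0,Mu1,Ld1,B1 rp1 wp1
slot 3 (MUL): stall RD_PORT — free A0,Mu1,Ld1,B1 rp1 wp1

issued = [0, 1]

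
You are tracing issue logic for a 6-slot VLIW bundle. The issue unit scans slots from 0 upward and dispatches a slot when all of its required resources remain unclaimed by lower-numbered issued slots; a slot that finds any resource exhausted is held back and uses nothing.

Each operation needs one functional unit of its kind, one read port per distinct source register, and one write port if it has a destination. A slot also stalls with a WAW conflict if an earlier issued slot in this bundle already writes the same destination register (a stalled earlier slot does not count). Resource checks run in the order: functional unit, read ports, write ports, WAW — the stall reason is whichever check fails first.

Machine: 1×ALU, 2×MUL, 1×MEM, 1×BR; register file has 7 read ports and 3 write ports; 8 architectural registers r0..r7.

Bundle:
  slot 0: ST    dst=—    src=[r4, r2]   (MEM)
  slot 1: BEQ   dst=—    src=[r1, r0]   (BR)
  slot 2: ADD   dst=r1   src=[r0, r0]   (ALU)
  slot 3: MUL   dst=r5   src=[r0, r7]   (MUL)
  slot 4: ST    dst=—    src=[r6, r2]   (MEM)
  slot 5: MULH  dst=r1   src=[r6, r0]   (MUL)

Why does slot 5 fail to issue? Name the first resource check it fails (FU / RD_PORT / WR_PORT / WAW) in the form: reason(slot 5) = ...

slot 0 (MEM): ISSUE — free A1,Mu2,Ld0,B1 rp5 wp3
slot 1 (BR): ISSUE — free A1,Mu2,Ld0,B0 rp3 wp3
slot 2 (ALU): ISSUE — free A0,Mu2,Ld0,B0 rp2 wp2
slot 3 (MUL): ISSUE — free A0,Mu1,Ld0,B0 rp0 wp1
slot 4 (MEM): stall FU — free A0,Mu1,Ld0,B0 rp0 wp1
slot 5 (MUL): stall RD_PORT — free A0,Mu1,Ld0,B0 rp0 wp1

reason(slot 5) = RD_PORT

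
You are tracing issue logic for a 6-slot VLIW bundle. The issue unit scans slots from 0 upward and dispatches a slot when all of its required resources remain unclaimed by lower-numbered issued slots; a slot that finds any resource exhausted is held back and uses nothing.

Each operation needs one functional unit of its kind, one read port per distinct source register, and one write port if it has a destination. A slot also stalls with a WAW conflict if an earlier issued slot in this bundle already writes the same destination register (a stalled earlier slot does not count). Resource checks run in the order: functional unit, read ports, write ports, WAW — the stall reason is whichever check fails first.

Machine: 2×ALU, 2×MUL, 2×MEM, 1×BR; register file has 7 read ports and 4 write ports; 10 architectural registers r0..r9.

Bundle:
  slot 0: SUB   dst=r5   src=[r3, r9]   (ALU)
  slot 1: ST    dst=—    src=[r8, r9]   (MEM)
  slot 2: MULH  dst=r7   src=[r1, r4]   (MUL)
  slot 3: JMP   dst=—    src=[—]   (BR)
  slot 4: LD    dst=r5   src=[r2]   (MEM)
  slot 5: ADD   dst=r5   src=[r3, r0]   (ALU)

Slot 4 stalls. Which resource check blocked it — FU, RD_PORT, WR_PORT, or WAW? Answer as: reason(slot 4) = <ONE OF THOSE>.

reason(slot 4) = WAW

(0) want 1×ALU +2rd +1wr — yes → AL1|MU2|ME2|BR1|rd5|wr3
(1) want 1×MEM +2rd +0wr — yes → AL1|MU2|ME1|BR1|rd3|wr3
(2) want 1×MUL +2rd +1wr — yes → AL1|MU1|ME1|BR1|rd1|wr2
(3) want 1×BR +0rd +0wr — yes → AL1|MU1|ME1|BR0|rd1|wr2
(4) want 1×MEM +1rd +1wr — WAW → AL1|MU1|ME1|BR0|rd1|wr2
(5) want 1×ALU +2rd +1wr — RD_PORT → AL1|MU1|ME1|BR0|rd1|wr2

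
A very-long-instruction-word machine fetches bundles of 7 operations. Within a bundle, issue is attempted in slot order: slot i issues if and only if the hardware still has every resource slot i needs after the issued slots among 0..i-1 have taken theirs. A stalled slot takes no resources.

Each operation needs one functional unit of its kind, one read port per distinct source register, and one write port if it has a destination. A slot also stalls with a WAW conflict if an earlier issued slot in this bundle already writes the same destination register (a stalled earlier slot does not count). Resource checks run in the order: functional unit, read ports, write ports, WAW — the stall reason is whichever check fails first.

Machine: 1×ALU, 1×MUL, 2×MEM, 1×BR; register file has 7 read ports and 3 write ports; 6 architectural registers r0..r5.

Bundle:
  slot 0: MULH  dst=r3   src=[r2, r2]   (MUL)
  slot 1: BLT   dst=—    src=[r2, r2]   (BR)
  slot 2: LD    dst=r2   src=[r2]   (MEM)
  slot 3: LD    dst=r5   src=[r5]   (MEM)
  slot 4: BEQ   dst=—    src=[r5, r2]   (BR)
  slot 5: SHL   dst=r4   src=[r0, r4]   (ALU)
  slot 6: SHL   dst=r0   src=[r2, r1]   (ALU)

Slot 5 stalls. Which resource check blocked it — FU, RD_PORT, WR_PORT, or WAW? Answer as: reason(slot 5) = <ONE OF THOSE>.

(0) want 1×MUL +1rd +1wr — yes → AL1|MU0|ME2|BR1|rd6|wr2
(1) want 1×BR +1rd +0wr — yes → AL1|MU0|ME2|BR0|rd5|wr2
(2) want 1×MEM +1rd +1wr — yes → AL1|MU0|ME1|BR0|rd4|wr1
(3) want 1×MEM +1rd +1wr — yes → AL1|MU0|ME0|BR0|rd3|wr0
(4) want 1×BR +2rd +0wr — FU → AL1|MU0|ME0|BR0|rd3|wr0
(5) want 1×ALU +2rd +1wr — WR_PORT → AL1|MU0|ME0|BR0|rd3|wr0
(6) want 1×ALU +2rd +1wr — WR_PORT → AL1|MU0|ME0|BR0|rd3|wr0

reason(slot 5) = WR_PORT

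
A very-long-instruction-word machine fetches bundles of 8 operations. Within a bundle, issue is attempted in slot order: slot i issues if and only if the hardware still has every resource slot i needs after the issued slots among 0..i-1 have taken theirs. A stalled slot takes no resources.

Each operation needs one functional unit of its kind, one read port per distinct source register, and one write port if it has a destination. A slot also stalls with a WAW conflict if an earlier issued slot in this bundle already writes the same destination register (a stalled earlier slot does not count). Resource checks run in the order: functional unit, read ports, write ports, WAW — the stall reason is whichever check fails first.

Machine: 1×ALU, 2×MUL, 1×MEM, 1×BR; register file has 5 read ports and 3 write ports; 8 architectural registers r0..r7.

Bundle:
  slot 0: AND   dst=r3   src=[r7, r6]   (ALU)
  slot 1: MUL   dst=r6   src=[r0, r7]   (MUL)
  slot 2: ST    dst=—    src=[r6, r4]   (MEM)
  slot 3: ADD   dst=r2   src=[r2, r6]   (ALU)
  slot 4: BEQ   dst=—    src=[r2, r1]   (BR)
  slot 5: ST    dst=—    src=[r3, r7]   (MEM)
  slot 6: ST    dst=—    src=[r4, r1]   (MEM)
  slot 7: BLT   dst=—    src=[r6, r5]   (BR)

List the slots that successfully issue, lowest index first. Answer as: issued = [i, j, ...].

issued = [0, 1]

(0) want 1×ALU +2rd +1wr — yes → AL0|MU2|ME1|BR1|rd3|wr2
(1) want 1×MUL +2rd +1wr — yes → AL0|MU1|ME1|BR1|rd1|wr1
(2) want 1×MEM +2rd +0wr — RD_PORT → AL0|MU1|ME1|BR1|rd1|wr1
(3) want 1×ALU +2rd +1wr — FU → AL0|MU1|ME1|BR1|rd1|wr1
(4) want 1×BR +2rd +0wr — RD_PORT → AL0|MU1|ME1|BR1|rd1|wr1
(5) want 1×MEM +2rd +0wr — RD_PORT → AL0|MU1|ME1|BR1|rd1|wr1
(6) want 1×MEM +2rd +0wr — RD_PORT → AL0|MU1|ME1|BR1|rd1|wr1
(7) want 1×BR +2rd +0wr — RD_PORT → AL0|MU1|ME1|BR1|rd1|wr1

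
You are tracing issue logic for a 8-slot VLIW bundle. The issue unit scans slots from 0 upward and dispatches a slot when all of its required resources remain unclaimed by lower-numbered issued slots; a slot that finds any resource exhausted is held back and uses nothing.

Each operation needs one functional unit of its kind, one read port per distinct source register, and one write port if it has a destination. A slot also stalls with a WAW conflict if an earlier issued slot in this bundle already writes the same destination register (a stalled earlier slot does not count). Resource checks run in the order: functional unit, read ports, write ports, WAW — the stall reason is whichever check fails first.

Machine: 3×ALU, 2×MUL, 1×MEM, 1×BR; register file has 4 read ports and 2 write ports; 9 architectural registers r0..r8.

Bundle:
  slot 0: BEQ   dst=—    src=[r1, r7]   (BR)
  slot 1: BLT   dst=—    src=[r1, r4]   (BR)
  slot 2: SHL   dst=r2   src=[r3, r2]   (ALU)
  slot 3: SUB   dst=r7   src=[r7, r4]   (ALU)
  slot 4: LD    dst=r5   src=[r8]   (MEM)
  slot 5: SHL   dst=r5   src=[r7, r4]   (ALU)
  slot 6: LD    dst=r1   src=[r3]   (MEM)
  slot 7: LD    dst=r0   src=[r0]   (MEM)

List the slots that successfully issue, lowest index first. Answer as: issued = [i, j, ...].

issued = [0, 2]

  0. BR ⇒ go  {3A/2Mu/1Ld/0B | 2r 2w}
  1. BR ⇒ no(FU)  {3A/2Mu/1Ld/0B | 2r 2w}
  2. ALU→r2 ⇒ go  {2A/2Mu/1Ld/0B | 0r 1w}
  3. ALU→r7 ⇒ no(RD_PORT)  {2A/2Mu/1Ld/0B | 0r 1w}
  4. MEM→r5 ⇒ no(RD_PORT)  {2A/2Mu/1Ld/0B | 0r 1w}
  5. ALU→r5 ⇒ no(RD_PORT)  {2A/2Mu/1Ld/0B | 0r 1w}
  6. MEM→r1 ⇒ no(RD_PORT)  {2A/2Mu/1Ld/0B | 0r 1w}
  7. MEM→r0 ⇒ no(RD_PORT)  {2A/2Mu/1Ld/0B | 0r 1w}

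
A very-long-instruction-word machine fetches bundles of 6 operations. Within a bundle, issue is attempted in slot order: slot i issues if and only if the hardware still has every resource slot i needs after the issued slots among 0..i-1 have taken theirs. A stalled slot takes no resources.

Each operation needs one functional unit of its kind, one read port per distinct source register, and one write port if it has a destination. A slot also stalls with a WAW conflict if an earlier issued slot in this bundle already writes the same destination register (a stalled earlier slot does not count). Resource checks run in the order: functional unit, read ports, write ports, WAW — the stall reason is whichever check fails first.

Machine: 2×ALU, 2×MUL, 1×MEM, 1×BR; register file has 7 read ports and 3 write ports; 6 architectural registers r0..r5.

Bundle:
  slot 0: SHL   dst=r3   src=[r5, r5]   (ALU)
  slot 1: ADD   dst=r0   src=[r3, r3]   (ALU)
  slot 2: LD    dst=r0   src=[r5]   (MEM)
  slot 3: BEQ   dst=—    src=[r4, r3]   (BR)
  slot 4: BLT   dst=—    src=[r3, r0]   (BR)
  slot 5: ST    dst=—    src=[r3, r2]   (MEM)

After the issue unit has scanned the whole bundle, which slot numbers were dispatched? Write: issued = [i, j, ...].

issued = [0, 1, 3, 5]

  0. ALU→r3 ⇒ go  {1A/2Mu/1Ld/1B | 6r 2w}
  1. ALU→r0 ⇒ go  {0A/2Mu/1Ld/1B | 5r 1w}
  2. MEM→r0 ⇒ no(WAW)  {0A/2Mu/1Ld/1B | 5r 1w}
  3. BR ⇒ go  {0A/2Mu/1Ld/0B | 3r 1w}
  4. BR ⇒ no(FU)  {0A/2Mu/1Ld/0B | 3r 1w}
  5. MEM ⇒ go  {0A/2Mu/0Ld/0B | 1r 1w}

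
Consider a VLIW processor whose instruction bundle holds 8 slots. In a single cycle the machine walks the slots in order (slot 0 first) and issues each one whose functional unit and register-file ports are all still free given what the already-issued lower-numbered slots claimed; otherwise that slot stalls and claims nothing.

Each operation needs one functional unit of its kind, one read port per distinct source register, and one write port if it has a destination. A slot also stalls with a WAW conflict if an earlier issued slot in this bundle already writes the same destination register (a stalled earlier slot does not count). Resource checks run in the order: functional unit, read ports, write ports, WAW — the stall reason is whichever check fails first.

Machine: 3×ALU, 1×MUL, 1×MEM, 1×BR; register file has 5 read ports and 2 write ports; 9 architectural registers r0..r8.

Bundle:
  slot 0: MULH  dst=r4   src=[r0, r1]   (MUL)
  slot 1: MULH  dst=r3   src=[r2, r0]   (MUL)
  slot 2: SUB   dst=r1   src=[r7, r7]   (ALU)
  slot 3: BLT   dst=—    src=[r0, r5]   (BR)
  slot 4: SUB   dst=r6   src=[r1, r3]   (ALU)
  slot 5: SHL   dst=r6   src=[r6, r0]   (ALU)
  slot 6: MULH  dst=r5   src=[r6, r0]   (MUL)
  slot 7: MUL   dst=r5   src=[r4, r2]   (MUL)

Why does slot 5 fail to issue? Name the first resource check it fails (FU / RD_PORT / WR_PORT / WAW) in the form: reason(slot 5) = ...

reason(slot 5) = RD_PORT

[0] MUL needs rd=2 wr=1: ok; after: ALU=3 MUL=0 MEM=1 BR=1, R=3, W=1
[1] MUL needs rd=2 wr=1: FU; after: ALU=3 MUL=0 MEM=1 BR=1, R=3, W=1
[2] ALU needs rd=1 wr=1: ok; after: ALU=2 MUL=0 MEM=1 BR=1, R=2, W=0
[3] BR needs rd=2 wr=0: ok; after: ALU=2 MUL=0 MEM=1 BR=0, R=0, W=0
[4] ALU needs rd=2 wr=1: RD_PORT; after: ALU=2 MUL=0 MEM=1 BR=0, R=0, W=0
[5] ALU needs rd=2 wr=1: RD_PORT; after: ALU=2 MUL=0 MEM=1 BR=0, R=0, W=0
[6] MUL needs rd=2 wr=1: FU; after: ALU=2 MUL=0 MEM=1 BR=0, R=0, W=0
[7] MUL needs rd=2 wr=1: FU; after: ALU=2 MUL=0 MEM=1 BR=0, R=0, W=0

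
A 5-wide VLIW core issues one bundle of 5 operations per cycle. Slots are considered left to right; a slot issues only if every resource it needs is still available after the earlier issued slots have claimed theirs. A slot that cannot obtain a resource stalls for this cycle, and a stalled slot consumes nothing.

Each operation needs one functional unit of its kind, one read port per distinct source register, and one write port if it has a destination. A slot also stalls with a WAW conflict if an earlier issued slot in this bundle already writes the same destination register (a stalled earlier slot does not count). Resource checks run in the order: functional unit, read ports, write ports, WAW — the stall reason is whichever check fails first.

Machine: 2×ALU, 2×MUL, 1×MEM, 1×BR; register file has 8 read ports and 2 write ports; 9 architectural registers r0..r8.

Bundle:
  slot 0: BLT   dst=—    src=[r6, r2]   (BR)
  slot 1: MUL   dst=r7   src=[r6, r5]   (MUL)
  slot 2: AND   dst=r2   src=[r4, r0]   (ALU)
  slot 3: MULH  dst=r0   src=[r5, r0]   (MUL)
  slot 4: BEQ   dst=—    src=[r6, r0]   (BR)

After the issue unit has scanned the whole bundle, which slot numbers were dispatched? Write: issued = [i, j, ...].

slot 0 (BR): ISSUE — free A2,Mu2,Ld1,B0 rp6 wp2
slot 1 (MUL): ISSUE — free A2,Mu1,Ld1,B0 rp4 wp1
slot 2 (ALU): ISSUE — free A1,Mu1,Ld1,B0 rp2 wp0
slot 3 (MUL): stall WR_PORT — free A1,Mu1,Ld1,B0 rp2 wp0
slot 4 (BR): stall FU — free A1,Mu1,Ld1,B0 rp2 wp0

issued = [0, 1, 2]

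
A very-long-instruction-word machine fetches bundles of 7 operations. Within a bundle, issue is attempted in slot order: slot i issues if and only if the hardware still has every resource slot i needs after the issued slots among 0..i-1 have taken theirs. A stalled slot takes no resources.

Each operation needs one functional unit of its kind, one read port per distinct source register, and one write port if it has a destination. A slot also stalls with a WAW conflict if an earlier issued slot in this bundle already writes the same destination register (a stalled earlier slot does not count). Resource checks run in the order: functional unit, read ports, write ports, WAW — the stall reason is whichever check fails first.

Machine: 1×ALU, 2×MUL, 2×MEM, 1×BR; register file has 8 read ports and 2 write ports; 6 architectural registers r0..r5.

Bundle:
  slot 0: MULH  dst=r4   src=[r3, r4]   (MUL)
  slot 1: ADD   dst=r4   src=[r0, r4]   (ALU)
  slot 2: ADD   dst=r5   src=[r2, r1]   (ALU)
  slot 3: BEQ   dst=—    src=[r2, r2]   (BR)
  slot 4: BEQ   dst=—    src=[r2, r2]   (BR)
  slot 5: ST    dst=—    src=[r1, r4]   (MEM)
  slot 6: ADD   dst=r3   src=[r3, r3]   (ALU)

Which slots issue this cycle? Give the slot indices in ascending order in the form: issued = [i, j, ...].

slot 0 (MUL): ISSUE — free A1,Mu1,Ld2,B1 rp6 wp1
slot 1 (ALU): stall WAW — free A1,Mu1,Ld2,B1 rp6 wp1
slot 2 (ALU): ISSUE — free A0,Mu1,Ld2,B1 rp4 wp0
slot 3 (BR): ISSUE — free A0,Mu1,Ld2,B0 rp3 wp0
slot 4 (BR): stall FU — free A0,Mu1,Ld2,B0 rp3 wp0
slot 5 (MEM): ISSUE — free A0,Mu1,Ld1,B0 rp1 wp0
slot 6 (ALU): stall FU — free A0,Mu1,Ld1,B0 rp1 wp0

issued = [0, 2, 3, 5]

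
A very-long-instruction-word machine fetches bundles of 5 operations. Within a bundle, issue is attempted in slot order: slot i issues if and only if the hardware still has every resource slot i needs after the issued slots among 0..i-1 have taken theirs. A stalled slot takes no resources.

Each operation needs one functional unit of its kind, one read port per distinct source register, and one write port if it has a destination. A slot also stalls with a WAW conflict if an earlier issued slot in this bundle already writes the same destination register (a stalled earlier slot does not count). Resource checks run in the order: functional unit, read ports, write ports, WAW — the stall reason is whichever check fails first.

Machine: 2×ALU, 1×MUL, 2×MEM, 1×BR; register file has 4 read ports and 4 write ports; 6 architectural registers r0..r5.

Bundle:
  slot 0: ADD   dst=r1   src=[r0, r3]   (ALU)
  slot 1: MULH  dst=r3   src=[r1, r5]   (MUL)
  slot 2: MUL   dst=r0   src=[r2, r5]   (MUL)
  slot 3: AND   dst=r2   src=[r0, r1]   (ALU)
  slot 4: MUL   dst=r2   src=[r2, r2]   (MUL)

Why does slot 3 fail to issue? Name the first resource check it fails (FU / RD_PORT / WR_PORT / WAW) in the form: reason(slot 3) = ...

[0] ALU needs rd=2 wr=1: ok; after: ALU=1 MUL=1 MEM=2 BR=1, R=2, W=3
[1] MUL needs rd=2 wr=1: ok; after: ALU=1 MUL=0 MEM=2 BR=1, R=0, W=2
[2] MUL needs rd=2 wr=1: FU; after: ALU=1 MUL=0 MEM=2 BR=1, R=0, W=2
[3] ALU needs rd=2 wr=1: RD_PORT; after: ALU=1 MUL=0 MEM=2 BR=1, R=0, W=2
[4] MUL needs rd=1 wr=1: FU; after: ALU=1 MUL=0 MEM=2 BR=1, R=0, W=2

reason(slot 3) = RD_PORT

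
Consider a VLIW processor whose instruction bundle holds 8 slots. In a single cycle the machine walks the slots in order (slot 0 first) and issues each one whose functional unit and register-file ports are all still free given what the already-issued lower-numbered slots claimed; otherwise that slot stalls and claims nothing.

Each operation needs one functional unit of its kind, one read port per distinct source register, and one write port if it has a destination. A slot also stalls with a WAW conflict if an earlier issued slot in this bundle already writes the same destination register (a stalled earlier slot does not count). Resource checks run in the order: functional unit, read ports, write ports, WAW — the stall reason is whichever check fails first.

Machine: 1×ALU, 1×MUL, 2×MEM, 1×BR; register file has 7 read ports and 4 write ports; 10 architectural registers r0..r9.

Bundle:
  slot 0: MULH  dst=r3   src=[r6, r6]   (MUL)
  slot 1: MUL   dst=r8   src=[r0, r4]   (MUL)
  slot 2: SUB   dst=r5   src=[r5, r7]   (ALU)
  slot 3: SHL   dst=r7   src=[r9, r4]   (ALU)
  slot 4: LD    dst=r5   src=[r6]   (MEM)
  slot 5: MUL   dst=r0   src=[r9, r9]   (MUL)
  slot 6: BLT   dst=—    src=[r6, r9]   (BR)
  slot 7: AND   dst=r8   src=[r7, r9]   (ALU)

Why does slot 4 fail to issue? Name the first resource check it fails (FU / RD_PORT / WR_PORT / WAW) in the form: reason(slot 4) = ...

slot 0 (MUL): ISSUE — free A1,Mu0,Ld2,B1 rp6 wp3
slot 1 (MUL): stall FU — free A1,Mu0,Ld2,B1 rp6 wp3
slot 2 (ALU): ISSUE — free A0,Mu0,Ld2,B1 rp4 wp2
slot 3 (ALU): stall FU — free A0,Mu0,Ld2,B1 rp4 wp2
slot 4 (MEM): stall WAW — free A0,Mu0,Ld2,B1 rp4 wp2
slot 5 (MUL): stall FU — free A0,Mu0,Ld2,B1 rp4 wp2
slot 6 (BR): ISSUE — free A0,Mu0,Ld2,B0 rp2 wp2
slot 7 (ALU): stall FU — free A0,Mu0,Ld2,B0 rp2 wp2

reason(slot 4) = WAW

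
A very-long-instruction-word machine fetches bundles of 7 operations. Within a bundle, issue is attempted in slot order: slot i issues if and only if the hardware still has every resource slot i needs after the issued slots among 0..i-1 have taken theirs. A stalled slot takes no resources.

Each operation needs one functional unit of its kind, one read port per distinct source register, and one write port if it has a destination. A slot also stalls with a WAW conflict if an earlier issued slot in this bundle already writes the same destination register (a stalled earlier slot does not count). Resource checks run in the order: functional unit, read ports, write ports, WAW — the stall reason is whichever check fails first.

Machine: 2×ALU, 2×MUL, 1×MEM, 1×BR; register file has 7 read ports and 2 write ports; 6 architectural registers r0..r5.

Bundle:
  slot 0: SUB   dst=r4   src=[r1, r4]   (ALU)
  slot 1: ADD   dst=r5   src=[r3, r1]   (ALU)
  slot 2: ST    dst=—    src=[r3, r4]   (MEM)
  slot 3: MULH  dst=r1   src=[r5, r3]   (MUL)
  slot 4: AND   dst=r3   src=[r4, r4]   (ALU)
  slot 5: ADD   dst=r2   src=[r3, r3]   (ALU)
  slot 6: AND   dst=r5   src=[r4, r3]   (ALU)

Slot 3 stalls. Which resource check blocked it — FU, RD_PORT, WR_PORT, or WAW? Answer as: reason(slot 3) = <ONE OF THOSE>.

(0) want 1×ALU +2rd +1wr — yes → AL1|MU2|ME1|BR1|rd5|wr1
(1) want 1×ALU +2rd +1wr — yes → AL0|MU2|ME1|BR1|rd3|wr0
(2) want 1×MEM +2rd +0wr — yes → AL0|MU2|ME0|BR1|rd1|wr0
(3) want 1×MUL +2rd +1wr — RD_PORT → AL0|MU2|ME0|BR1|rd1|wr0
(4) want 1×ALU +1rd +1wr — FU → AL0|MU2|ME0|BR1|rd1|wr0
(5) want 1×ALU +1rd +1wr — FU → AL0|MU2|ME0|BR1|rd1|wr0
(6) want 1×ALU +2rd +1wr — FU → AL0|MU2|ME0|BR1|rd1|wr0

reason(slot 3) = RD_PORT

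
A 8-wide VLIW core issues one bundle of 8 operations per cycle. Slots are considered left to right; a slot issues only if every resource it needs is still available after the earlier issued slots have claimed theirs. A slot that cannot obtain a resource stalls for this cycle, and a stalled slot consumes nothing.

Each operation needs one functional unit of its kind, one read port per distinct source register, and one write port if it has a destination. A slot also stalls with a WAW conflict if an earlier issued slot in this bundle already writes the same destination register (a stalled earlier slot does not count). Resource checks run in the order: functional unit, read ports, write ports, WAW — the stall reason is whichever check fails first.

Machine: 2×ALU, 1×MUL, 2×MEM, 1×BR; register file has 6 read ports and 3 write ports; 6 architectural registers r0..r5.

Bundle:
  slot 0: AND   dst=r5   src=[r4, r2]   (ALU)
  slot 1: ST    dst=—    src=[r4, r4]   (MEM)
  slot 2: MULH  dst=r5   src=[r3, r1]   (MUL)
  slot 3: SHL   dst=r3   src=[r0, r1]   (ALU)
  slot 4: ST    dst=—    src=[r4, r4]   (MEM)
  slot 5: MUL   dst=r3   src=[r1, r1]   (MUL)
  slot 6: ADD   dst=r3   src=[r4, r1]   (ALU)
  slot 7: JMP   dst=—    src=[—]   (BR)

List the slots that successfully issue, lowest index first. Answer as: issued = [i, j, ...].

issued = [0, 1, 3, 4, 7]

slot 0 (ALU): ISSUE — free A1,Mu1,Ld2,B1 rp4 wp2
slot 1 (MEM): ISSUE — free A1,Mu1,Ld1,B1 rp3 wp2
slot 2 (MUL): stall WAW — free A1,Mu1,Ld1,B1 rp3 wp2
slot 3 (ALU): ISSUE — free A0,Mu1,Ld1,B1 rp1 wp1
slot 4 (MEM): ISSUE — free A0,Mu1,Ld0,B1 rp0 wp1
slot 5 (MUL): stall RD_PORT — free A0,Mu1,Ld0,B1 rp0 wp1
slot 6 (ALU): stall FU — free A0,Mu1,Ld0,B1 rp0 wp1
slot 7 (BR): ISSUE — free A0,Mu1,Ld0,B0 rp0 wp1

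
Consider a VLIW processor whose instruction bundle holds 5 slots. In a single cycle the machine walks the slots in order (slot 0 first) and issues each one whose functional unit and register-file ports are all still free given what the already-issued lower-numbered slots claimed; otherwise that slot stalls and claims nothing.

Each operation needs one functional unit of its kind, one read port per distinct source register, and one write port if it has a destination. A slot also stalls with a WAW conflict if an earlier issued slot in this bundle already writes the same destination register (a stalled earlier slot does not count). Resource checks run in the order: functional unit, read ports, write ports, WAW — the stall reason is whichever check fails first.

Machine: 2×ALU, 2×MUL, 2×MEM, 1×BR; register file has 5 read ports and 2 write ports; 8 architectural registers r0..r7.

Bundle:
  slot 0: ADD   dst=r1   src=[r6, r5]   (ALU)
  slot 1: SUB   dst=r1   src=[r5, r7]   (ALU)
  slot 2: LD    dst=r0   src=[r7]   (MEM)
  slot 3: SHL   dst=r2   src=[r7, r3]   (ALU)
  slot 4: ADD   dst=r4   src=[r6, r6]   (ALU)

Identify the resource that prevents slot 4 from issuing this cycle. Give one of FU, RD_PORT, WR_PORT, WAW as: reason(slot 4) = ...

reason(slot 4) = WR_PORT

  0. ALU→r1 ⇒ go  {1A/2Mu/2Ld/1B | 3r 1w}
  1. ALU→r1 ⇒ no(WAW)  {1A/2Mu/2Ld/1B | 3r 1w}
  2. MEM→r0 ⇒ go  {1A/2Mu/1Ld/1B | 2r 0w}
  3. ALU→r2 ⇒ no(WR_PORT)  {1A/2Mu/1Ld/1B | 2r 0w}
  4. ALU→r4 ⇒ no(WR_PORT)  {1A/2Mu/1Ld/1B | 2r 0w}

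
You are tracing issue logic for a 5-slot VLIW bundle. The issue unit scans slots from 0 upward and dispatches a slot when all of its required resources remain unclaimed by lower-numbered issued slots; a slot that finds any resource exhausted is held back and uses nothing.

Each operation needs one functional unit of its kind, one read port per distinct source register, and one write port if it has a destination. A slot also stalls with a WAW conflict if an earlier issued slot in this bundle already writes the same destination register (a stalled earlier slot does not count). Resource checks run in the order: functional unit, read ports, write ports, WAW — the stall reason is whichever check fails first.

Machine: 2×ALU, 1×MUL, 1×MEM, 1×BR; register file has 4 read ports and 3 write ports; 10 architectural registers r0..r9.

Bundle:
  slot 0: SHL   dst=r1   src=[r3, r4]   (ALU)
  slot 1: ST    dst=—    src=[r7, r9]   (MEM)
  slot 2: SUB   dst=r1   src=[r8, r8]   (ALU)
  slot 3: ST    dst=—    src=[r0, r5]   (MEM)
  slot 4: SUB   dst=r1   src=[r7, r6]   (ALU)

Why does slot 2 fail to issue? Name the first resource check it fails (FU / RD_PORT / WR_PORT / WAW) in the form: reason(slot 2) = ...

reason(slot 2) = RD_PORT

  0. ALU→r1 ⇒ go  {1A/1Mu/1Ld/1B | 2r 2w}
  1. MEM ⇒ go  {1A/1Mu/0Ld/1B | 0r 2w}
  2. ALU→r1 ⇒ no(RD_PORT)  {1A/1Mu/0Ld/1B | 0r 2w}
  3. MEM ⇒ no(FU)  {1A/1Mu/0Ld/1B | 0r 2w}
  4. ALU→r1 ⇒ no(RD_PORT)  {1A/1Mu/0Ld/1B | 0r 2w}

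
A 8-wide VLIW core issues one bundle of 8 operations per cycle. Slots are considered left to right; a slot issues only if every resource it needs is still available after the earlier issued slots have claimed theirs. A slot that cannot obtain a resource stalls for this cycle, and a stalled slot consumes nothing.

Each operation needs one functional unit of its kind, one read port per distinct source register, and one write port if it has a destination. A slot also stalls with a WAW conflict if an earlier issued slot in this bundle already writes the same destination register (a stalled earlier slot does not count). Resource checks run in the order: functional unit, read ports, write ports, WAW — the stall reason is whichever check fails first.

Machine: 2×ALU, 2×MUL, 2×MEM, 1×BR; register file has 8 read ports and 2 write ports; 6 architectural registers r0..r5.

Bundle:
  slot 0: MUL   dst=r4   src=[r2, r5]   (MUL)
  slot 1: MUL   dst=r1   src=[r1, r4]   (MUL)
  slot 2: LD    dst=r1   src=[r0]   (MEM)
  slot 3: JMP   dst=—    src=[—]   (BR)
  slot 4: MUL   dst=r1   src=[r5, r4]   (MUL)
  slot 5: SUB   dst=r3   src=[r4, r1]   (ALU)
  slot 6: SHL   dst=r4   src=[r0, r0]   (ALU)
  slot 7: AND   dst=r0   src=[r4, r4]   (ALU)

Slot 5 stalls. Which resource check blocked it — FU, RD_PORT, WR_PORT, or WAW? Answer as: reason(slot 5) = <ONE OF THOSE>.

reason(slot 5) = WR_PORT

[0] MUL needs rd=2 wr=1: ok; after: ALU=2 MUL=1 MEM=2 BR=1, R=6, W=1
[1] MUL needs rd=2 wr=1: ok; after: ALU=2 MUL=0 MEM=2 BR=1, R=4, W=0
[2] MEM needs rd=1 wr=1: WR_PORT; after: ALU=2 MUL=0 MEM=2 BR=1, R=4, W=0
[3] BR needs rd=0 wr=0: ok; after: ALU=2 MUL=0 MEM=2 BR=0, R=4, W=0
[4] MUL needs rd=2 wr=1: FU; after: ALU=2 MUL=0 MEM=2 BR=0, R=4, W=0
[5] ALU needs rd=2 wr=1: WR_PORT; after: ALU=2 MUL=0 MEM=2 BR=0, R=4, W=0
[6] ALU needs rd=1 wr=1: WR_PORT; after: ALU=2 MUL=0 MEM=2 BR=0, R=4, W=0
[7] ALU needs rd=1 wr=1: WR_PORT; after: ALU=2 MUL=0 MEM=2 BR=0, R=4, W=0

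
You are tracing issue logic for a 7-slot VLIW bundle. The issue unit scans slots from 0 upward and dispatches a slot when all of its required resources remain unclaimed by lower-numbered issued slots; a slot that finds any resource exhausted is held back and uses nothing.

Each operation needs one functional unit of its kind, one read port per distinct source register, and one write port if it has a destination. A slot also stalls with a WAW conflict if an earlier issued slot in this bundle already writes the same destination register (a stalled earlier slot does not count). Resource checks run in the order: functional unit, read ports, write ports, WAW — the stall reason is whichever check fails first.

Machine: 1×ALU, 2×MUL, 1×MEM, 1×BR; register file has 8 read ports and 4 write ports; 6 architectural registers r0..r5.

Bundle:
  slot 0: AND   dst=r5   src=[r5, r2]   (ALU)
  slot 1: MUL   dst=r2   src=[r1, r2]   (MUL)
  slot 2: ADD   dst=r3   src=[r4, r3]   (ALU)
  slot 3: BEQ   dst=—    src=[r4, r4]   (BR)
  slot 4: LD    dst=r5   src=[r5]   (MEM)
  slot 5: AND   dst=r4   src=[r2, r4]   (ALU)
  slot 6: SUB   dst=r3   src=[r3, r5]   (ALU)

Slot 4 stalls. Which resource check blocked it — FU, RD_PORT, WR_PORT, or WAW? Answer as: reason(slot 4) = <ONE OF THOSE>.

[0] ALU needs rd=2 wr=1: ok; after: ALU=0 MUL=2 MEM=1 BR=1, R=6, W=3
[1] MUL needs rd=2 wr=1: ok; after: ALU=0 MUL=1 MEM=1 BR=1, R=4, W=2
[2] ALU needs rd=2 wr=1: FU; after: ALU=0 MUL=1 MEM=1 BR=1, R=4, W=2
[3] BR needs rd=1 wr=0: ok; after: ALU=0 MUL=1 MEM=1 BR=0, R=3, W=2
[4] MEM needs rd=1 wr=1: WAW; after: ALU=0 MUL=1 MEM=1 BR=0, R=3, W=2
[5] ALU needs rd=2 wr=1: FU; after: ALU=0 MUL=1 MEM=1 BR=0, R=3, W=2
[6] ALU needs rd=2 wr=1: FU; after: ALU=0 MUL=1 MEM=1 BR=0, R=3, W=2

reason(slot 4) = WAW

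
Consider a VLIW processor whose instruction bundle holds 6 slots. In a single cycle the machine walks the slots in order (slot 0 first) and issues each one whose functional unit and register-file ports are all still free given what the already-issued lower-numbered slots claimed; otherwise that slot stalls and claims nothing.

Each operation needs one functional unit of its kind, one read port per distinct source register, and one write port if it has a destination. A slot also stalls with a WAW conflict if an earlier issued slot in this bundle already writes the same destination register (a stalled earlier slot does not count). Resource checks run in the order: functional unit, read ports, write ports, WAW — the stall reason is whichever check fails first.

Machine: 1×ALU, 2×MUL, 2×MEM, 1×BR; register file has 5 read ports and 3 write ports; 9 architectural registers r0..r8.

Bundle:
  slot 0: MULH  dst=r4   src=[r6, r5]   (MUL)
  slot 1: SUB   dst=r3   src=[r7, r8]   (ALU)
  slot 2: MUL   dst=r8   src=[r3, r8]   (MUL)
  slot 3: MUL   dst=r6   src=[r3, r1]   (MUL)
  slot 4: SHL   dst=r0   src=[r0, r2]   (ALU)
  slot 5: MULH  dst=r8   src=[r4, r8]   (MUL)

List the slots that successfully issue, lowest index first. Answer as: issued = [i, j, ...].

[0] MUL needs rd=2 wr=1: ok; after: ALU=1 MUL=1 MEM=2 BR=1, R=3, W=2
[1] ALU needs rd=2 wr=1: ok; after: ALU=0 MUL=1 MEM=2 BR=1, R=1, W=1
[2] MUL needs rd=2 wr=1: RD_PORT; after: ALU=0 MUL=1 MEM=2 BR=1, R=1, W=1
[3] MUL needs rd=2 wr=1: RD_PORT; after: ALU=0 MUL=1 MEM=2 BR=1, R=1, W=1
[4] ALU needs rd=2 wr=1: FU; after: ALU=0 MUL=1 MEM=2 BR=1, R=1, W=1
[5] MUL needs rd=2 wr=1: RD_PORT; after: ALU=0 MUL=1 MEM=2 BR=1, R=1, W=1

issued = [0, 1]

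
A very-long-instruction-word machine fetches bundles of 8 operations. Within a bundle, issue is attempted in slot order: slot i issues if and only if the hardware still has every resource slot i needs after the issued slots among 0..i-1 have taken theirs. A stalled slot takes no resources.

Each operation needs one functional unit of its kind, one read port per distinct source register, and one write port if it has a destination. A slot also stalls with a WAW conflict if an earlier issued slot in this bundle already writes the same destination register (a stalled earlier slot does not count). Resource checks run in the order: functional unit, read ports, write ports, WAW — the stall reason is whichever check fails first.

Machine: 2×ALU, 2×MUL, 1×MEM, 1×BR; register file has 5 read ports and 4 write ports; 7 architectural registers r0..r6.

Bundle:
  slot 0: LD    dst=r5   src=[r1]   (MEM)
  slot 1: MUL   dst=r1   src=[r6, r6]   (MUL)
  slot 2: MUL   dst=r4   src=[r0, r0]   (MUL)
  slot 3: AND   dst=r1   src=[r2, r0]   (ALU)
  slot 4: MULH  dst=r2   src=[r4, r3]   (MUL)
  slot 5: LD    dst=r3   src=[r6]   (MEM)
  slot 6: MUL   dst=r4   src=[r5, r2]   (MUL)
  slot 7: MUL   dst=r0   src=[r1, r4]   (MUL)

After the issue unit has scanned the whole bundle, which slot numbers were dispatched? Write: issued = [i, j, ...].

slot 0 (MEM): ISSUE — free A2,Mu2,Ld0,B1 rp4 wp3
slot 1 (MUL): ISSUE — free A2,Mu1,Ld0,B1 rp3 wp2
slot 2 (MUL): ISSUE — free A2,Mu0,Ld0,B1 rp2 wp1
slot 3 (ALU): stall WAW — free A2,Mu0,Ld0,B1 rp2 wp1
slot 4 (MUL): stall FU — free A2,Mu0,Ld0,B1 rp2 wp1
slot 5 (MEM): stall FU — free A2,Mu0,Ld0,B1 rp2 wp1
slot 6 (MUL): stall FU — free A2,Mu0,Ld0,B1 rp2 wp1
slot 7 (MUL): stall FU — free A2,Mu0,Ld0,B1 rp2 wp1

issued = [0, 1, 2]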